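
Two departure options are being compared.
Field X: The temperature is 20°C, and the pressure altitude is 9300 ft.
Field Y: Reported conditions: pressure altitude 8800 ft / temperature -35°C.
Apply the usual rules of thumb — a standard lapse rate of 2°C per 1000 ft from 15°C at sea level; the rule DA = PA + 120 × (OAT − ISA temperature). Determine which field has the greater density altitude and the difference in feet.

Field X: ISA temp = -3.6°C, deviation +23.6°C, DA = 9300 + 120 × 23.6 = 12132 ft.
Field Y: ISA temp = -2.6°C, deviation -32.4°C, DA = 8800 + 120 × (-32.4) = 4912 ft.
Field X is higher by 12132 − 4912 = 7220 ft.

Field X by 7220 ft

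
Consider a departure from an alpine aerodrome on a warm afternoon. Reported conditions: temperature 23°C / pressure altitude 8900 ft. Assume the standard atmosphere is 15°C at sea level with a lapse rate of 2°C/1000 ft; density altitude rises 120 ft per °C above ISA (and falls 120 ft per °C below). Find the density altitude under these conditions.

ISA temperature at 8900 ft = 15 − 2 × (8900/1000) = -2.8°C.
ISA deviation = 23 − (-2.8) = +25.8°C.
Density altitude = 8900 + 120 × (25.8) = 8900 + (+3096) = 11996 ft.

11996 ft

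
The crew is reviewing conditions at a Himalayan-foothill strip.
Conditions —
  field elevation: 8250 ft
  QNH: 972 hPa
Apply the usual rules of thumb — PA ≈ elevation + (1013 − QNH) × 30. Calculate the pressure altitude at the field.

Pressure correction = (1013 − 972) × 30 = +1230 ft.
Pressure altitude = 8250 + (+1230) = 9480 ft.

9480 ft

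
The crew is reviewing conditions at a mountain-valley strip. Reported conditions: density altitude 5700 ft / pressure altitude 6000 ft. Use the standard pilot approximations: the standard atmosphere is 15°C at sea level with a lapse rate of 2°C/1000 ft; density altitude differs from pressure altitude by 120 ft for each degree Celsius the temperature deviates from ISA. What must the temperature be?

0.5°C

Density altitude − pressure altitude = 5700 − 6000 = -300 ft.
At 120 ft/°C that is an ISA deviation of -300/120 = -2.5°C.
ISA temperature at 6000 ft = 15 − 2 × (6000/1000) = 3°C.
OAT = ISA + deviation = 3 + (-2.5) = 0.5°C.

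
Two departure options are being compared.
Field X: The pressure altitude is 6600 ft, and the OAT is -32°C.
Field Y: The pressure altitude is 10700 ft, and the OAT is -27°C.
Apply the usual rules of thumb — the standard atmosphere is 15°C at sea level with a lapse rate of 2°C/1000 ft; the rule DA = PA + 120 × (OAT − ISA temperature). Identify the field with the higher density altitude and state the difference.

Field X: ISA temp = 1.8°C, deviation -33.8°C, DA = 6600 + 120 × (-33.8) = 2544 ft.
Field Y: ISA temp = -6.4°C, deviation -20.6°C, DA = 10700 + 120 × (-20.6) = 8228 ft.
Field Y is higher by 8228 − 2544 = 5684 ft.

Field Y by 5684 ft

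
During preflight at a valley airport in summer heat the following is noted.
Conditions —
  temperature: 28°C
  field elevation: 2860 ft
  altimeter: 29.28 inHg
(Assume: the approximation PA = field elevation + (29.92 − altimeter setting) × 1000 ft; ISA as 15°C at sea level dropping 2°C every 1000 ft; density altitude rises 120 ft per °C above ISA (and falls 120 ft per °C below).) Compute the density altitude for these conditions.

Pressure altitude = 2860 + (29.92 − 29.28) × 1000 = 2860 + (+640) = 3500 ft.
ISA temperature at 3500 ft = 15 − 2 × (3500/1000) = 8°C.
ISA deviation = 28 − 8 = +20°C.
Density altitude = 3500 + 120 × (20) = 5900 ft.

5900 ft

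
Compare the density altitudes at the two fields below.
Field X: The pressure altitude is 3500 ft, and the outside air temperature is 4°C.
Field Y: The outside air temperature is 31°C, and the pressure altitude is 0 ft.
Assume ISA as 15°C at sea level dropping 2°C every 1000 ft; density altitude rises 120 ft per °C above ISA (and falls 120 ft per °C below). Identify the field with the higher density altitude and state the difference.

Field X: ISA temp = 8°C, deviation -4°C, DA = 3500 + 120 × (-4) = 3020 ft.
Field Y: ISA temp = 15°C, deviation +16°C, DA = 0 + 120 × 16 = 1920 ft.
Field X is higher by 3020 − 1920 = 1100 ft.

Field X by 1100 ft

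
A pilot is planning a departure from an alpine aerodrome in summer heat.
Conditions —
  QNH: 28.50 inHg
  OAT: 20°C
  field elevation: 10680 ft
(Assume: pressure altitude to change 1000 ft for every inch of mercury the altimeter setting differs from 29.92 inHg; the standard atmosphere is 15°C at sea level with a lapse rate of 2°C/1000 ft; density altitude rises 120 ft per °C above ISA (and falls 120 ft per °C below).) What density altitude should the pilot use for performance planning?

Pressure altitude = 10680 + (29.92 − 28.50) × 1000 = 10680 + (+1420) = 12100 ft.
ISA temperature at 12100 ft = 15 − 2 × (12100/1000) = -9.2°C.
ISA deviation = 20 − (-9.2) = +29.2°C.
Density altitude = 12100 + 120 × (29.2) = 15604 ft.

15604 ft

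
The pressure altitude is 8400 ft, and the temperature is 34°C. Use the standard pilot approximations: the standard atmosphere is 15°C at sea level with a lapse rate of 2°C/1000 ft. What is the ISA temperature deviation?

ISA temperature at 8400 ft = 15 − 2 × (8400/1000) = -1.8°C.
Deviation = OAT − ISA = 34 − (-1.8) = +35.8°C.

ISA+35.8°C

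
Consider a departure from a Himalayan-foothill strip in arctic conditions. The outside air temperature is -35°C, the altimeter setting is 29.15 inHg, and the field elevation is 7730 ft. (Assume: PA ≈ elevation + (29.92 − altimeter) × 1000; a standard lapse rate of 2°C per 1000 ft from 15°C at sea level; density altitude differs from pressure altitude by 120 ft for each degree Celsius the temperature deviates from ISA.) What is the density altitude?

Pressure altitude = 7730 + (29.92 − 29.15) × 1000 = 7730 + (+770) = 8500 ft.
ISA temperature at 8500 ft = 15 − 2 × (8500/1000) = -2°C.
ISA deviation = -35 − (-2) = -33°C.
Density altitude = 8500 + 120 × (-33) = 4540 ft.

4540 ft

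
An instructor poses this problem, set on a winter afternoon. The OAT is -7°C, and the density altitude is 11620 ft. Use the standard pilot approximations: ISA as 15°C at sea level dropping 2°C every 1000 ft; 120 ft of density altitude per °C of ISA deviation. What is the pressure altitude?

DA = PA + 120 × (OAT − (15 − 2·PA/1000)) = PA + 120·OAT − 1800 + 0.24·PA = 1.24·PA + 120·OAT − 1800.
So 1.24·PA = 11620 − 120 × (-7) + 1800 = 14260.
PA = 14260 / 1.24 = 11500 ft.

11500 ft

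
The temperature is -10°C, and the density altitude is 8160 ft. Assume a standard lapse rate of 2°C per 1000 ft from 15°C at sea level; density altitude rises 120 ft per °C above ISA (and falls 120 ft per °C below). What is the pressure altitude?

9000 ft

DA = PA + 120 × (OAT − (15 − 2·PA/1000)) = PA + 120·OAT − 1800 + 0.24·PA = 1.24·PA + 120·OAT − 1800.
So 1.24·PA = 8160 − 120 × (-10) + 1800 = 11160.
PA = 11160 / 1.24 = 9000 ft.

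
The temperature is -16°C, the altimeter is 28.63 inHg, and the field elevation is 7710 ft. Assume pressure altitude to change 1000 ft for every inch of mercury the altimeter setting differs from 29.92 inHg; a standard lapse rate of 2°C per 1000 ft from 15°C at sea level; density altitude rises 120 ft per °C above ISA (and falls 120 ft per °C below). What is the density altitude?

Pressure altitude = 7710 + (29.92 − 28.63) × 1000 = 7710 + (+1290) = 9000 ft.
ISA temperature at 9000 ft = 15 − 2 × (9000/1000) = -3°C.
ISA deviation = -16 − (-3) = -13°C.
Density altitude = 9000 + 120 × (-13) = 7440 ft.

7440 ft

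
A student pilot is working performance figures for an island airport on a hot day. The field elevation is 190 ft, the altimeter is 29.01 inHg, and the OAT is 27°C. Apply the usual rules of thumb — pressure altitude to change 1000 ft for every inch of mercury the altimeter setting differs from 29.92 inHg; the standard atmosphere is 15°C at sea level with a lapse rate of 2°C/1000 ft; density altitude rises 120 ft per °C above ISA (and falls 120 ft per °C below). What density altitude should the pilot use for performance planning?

2804 ft

Pressure altitude = 190 + (29.92 − 29.01) × 1000 = 190 + (+910) = 1100 ft.
ISA temperature at 1100 ft = 15 − 2 × (1100/1000) = 12.8°C.
ISA deviation = 27 − 12.8 = +14.2°C.
Density altitude = 1100 + 120 × (14.2) = 2804 ft.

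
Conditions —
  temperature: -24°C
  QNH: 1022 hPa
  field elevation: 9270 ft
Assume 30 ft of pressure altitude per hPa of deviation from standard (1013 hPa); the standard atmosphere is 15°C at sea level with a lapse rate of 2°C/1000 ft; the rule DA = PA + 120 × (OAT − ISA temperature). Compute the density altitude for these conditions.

6480 ft

Pressure altitude = 9270 + (1013 − 1022) × 30 = 9270 + (-270) = 9000 ft.
ISA temperature at 9000 ft = 15 − 2 × (9000/1000) = -3°C.
ISA deviation = -24 − (-3) = -21°C.
Density altitude = 9000 + 120 × (-21) = 6480 ft.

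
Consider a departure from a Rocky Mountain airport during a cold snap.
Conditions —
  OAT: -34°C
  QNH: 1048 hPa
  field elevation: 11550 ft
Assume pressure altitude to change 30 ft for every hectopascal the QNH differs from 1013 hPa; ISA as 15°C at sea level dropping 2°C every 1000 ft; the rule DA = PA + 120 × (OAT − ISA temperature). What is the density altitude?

7140 ft

Pressure altitude = 11550 + (1013 − 1048) × 30 = 11550 + (-1050) = 10500 ft.
ISA temperature at 10500 ft = 15 − 2 × (10500/1000) = -6°C.
ISA deviation = -34 − (-6) = -28°C.
Density altitude = 10500 + 120 × (-28) = 7140 ft.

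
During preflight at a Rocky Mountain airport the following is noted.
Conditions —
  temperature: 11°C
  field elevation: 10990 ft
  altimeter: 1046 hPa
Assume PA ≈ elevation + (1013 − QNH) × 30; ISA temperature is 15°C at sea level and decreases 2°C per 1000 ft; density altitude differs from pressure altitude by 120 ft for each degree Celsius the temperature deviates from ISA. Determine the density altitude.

11920 ft

Pressure altitude = 10990 + (1013 − 1046) × 30 = 10990 + (-990) = 10000 ft.
ISA temperature at 10000 ft = 15 − 2 × (10000/1000) = -5°C.
ISA deviation = 11 − (-5) = +16°C.
Density altitude = 10000 + 120 × (16) = 11920 ft.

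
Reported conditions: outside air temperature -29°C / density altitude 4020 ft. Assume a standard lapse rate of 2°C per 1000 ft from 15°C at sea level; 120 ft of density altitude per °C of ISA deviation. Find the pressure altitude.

DA = PA + 120 × (OAT − (15 − 2·PA/1000)) = PA + 120·OAT − 1800 + 0.24·PA = 1.24·PA + 120·OAT − 1800.
So 1.24·PA = 4020 − 120 × (-29) + 1800 = 9300.
PA = 9300 / 1.24 = 7500 ft.

7500 ft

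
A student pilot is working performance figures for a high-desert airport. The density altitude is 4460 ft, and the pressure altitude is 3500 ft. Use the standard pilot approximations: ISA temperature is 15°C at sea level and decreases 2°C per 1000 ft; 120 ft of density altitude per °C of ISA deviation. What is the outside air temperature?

16°C

Density altitude − pressure altitude = 4460 − 3500 = +960 ft.
At 120 ft/°C that is an ISA deviation of 960/120 = +8°C.
ISA temperature at 3500 ft = 15 − 2 × (3500/1000) = 8°C.
OAT = ISA + deviation = 8 + (+8) = 16°C.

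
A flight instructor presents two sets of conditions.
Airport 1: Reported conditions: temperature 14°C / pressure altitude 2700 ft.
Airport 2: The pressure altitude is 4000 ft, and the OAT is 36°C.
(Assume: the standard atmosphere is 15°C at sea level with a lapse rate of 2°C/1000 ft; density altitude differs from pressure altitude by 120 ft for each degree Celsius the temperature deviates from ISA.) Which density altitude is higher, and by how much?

Airport 1: ISA temp = 9.6°C, deviation +4.4°C, DA = 2700 + 120 × 4.4 = 3228 ft.
Airport 2: ISA temp = 7°C, deviation +29°C, DA = 4000 + 120 × 29 = 7480 ft.
Airport 2 is higher by 7480 − 3228 = 4252 ft.

Airport 2 by 4252 ft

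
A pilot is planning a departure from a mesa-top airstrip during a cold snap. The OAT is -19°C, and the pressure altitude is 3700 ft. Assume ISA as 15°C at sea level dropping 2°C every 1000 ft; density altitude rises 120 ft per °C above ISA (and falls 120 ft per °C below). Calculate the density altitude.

508 ft

ISA temperature at 3700 ft = 15 − 2 × (3700/1000) = 7.6°C.
ISA deviation = -19 − 7.6 = -26.6°C.
Density altitude = 3700 + 120 × (-26.6) = 3700 + (-3192) = 508 ft.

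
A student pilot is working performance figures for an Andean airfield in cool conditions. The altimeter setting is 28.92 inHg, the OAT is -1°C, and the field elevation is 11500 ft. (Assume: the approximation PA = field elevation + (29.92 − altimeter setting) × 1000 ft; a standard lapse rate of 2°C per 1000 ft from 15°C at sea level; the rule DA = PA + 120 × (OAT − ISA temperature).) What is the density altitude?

13580 ft

Pressure altitude = 11500 + (29.92 − 28.92) × 1000 = 11500 + (+1000) = 12500 ft.
ISA temperature at 12500 ft = 15 − 2 × (12500/1000) = -10°C.
ISA deviation = -1 − (-10) = +9°C.
Density altitude = 12500 + 120 × (9) = 13580 ft.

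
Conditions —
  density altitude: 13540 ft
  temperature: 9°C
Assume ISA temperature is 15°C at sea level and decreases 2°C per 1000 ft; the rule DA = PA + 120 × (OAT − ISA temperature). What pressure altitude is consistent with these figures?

11500 ft

DA = PA + 120 × (OAT − (15 − 2·PA/1000)) = PA + 120·OAT − 1800 + 0.24·PA = 1.24·PA + 120·OAT − 1800.
So 1.24·PA = 13540 − 120 × 9 + 1800 = 14260.
PA = 14260 / 1.24 = 11500 ft.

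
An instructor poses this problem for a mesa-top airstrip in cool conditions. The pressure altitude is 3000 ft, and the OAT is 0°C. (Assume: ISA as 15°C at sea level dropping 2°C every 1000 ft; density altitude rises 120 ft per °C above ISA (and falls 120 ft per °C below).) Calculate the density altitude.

1920 ft

ISA temperature at 3000 ft = 15 − 2 × (3000/1000) = 9°C.
ISA deviation = 0 − 9 = -9°C.
Density altitude = 3000 + 120 × (-9) = 3000 + (-1080) = 1920 ft.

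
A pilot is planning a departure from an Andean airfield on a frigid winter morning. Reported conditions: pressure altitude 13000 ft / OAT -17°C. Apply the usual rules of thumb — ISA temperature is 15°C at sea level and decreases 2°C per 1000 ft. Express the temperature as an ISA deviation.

ISA-6°C

ISA temperature at 13000 ft = 15 − 2 × (13000/1000) = -11°C.
Deviation = OAT − ISA = -17 − (-11) = -6°C.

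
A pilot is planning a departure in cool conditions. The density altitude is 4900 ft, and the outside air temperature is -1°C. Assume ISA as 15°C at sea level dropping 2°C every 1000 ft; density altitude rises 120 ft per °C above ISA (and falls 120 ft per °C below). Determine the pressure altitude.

DA = PA + 120 × (OAT − (15 − 2·PA/1000)) = PA + 120·OAT − 1800 + 0.24·PA = 1.24·PA + 120·OAT − 1800.
So 1.24·PA = 4900 − 120 × (-1) + 1800 = 6820.
PA = 6820 / 1.24 = 5500 ft.

5500 ft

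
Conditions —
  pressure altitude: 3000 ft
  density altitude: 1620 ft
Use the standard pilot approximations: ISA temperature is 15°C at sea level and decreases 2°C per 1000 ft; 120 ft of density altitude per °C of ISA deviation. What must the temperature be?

Density altitude − pressure altitude = 1620 − 3000 = -1380 ft.
At 120 ft/°C that is an ISA deviation of -1380/120 = -11.5°C.
ISA temperature at 3000 ft = 15 − 2 × (3000/1000) = 9°C.
OAT = ISA + deviation = 9 + (-11.5) = -2.5°C.

-2.5°C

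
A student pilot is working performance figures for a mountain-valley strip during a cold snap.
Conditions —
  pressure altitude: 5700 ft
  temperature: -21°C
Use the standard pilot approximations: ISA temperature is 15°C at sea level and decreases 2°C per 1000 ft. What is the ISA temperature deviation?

ISA-24.6°C

ISA temperature at 5700 ft = 15 − 2 × (5700/1000) = 3.6°C.
Deviation = OAT − ISA = -21 − 3.6 = -24.6°C.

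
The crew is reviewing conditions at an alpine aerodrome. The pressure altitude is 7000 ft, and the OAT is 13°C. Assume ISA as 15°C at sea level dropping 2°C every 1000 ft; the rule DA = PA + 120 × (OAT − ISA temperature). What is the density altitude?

ISA temperature at 7000 ft = 15 − 2 × (7000/1000) = 1°C.
ISA deviation = 13 − 1 = +12°C.
Density altitude = 7000 + 120 × (12) = 7000 + (+1440) = 8440 ft.

8440 ft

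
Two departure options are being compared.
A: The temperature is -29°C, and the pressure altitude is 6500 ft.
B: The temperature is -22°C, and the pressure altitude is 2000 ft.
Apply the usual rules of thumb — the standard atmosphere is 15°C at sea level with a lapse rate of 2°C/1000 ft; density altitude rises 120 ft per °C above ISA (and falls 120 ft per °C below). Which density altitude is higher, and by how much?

A: ISA temp = 2°C, deviation -31°C, DA = 6500 + 120 × (-31) = 2780 ft.
B: ISA temp = 11°C, deviation -33°C, DA = 2000 + 120 × (-33) = -1960 ft.
A is higher by 2780 − (-1960) = 4740 ft.

A by 4740 ft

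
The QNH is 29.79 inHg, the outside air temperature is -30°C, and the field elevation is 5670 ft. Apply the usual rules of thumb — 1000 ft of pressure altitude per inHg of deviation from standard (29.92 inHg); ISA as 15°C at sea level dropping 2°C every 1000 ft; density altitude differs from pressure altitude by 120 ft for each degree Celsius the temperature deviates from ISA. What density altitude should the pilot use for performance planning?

Pressure altitude = 5670 + (29.92 − 29.79) × 1000 = 5670 + (+130) = 5800 ft.
ISA temperature at 5800 ft = 15 − 2 × (5800/1000) = 3.4°C.
ISA deviation = -30 − 3.4 = -33.4°C.
Density altitude = 5800 + 120 × (-33.4) = 1792 ft.

1792 ft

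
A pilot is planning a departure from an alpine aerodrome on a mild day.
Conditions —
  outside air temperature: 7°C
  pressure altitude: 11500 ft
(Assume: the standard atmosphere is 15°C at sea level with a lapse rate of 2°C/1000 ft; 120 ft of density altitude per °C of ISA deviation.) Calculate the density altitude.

13300 ft

ISA temperature at 11500 ft = 15 − 2 × (11500/1000) = -8°C.
ISA deviation = 7 − (-8) = +15°C.
Density altitude = 11500 + 120 × (15) = 11500 + (+1800) = 13300 ft.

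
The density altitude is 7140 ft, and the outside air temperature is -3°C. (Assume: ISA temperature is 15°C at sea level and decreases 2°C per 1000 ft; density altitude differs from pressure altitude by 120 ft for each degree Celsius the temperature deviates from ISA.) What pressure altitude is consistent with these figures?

DA = PA + 120 × (OAT − (15 − 2·PA/1000)) = PA + 120·OAT − 1800 + 0.24·PA = 1.24·PA + 120·OAT − 1800.
So 1.24·PA = 7140 − 120 × (-3) + 1800 = 9300.
PA = 9300 / 1.24 = 7500 ft.

7500 ft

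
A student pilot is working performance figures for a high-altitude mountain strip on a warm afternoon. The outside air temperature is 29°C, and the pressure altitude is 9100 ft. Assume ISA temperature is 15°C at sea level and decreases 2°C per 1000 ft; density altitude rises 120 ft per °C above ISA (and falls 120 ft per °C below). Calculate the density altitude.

ISA temperature at 9100 ft = 15 − 2 × (9100/1000) = -3.2°C.
ISA deviation = 29 − (-3.2) = +32.2°C.
Density altitude = 9100 + 120 × (32.2) = 9100 + (+3864) = 12964 ft.

12964 ft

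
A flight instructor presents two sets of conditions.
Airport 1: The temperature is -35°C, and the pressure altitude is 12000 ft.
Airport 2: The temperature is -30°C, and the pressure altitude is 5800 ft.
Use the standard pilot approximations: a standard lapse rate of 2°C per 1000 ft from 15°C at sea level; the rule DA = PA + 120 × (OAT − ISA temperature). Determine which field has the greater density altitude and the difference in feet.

Airport 1: ISA temp = -9°C, deviation -26°C, DA = 12000 + 120 × (-26) = 8880 ft.
Airport 2: ISA temp = 3.4°C, deviation -33.4°C, DA = 5800 + 120 × (-33.4) = 1792 ft.
Airport 1 is higher by 8880 − 1792 = 7088 ft.

Airport 1 by 7088 ft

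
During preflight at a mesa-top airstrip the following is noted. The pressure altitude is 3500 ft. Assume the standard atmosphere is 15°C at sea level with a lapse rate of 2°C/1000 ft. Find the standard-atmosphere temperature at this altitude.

8°C

ISA temperature = 15 − 2 × (3500/1000) = 15 − 7 = 8°C.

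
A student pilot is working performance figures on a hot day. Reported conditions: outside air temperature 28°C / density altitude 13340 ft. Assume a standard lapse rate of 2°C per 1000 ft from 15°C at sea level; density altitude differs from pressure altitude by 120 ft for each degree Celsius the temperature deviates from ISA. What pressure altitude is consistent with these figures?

9500 ft

DA = PA + 120 × (OAT − (15 − 2·PA/1000)) = PA + 120·OAT − 1800 + 0.24·PA = 1.24·PA + 120·OAT − 1800.
So 1.24·PA = 13340 − 120 × 28 + 1800 = 11780.
PA = 11780 / 1.24 = 9500 ft.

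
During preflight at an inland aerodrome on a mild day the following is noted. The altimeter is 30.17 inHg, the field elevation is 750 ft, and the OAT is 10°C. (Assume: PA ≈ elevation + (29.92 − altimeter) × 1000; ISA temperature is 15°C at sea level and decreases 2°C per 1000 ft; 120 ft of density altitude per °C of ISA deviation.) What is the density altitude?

Pressure altitude = 750 + (29.92 − 30.17) × 1000 = 750 + (-250) = 500 ft.
ISA temperature at 500 ft = 15 − 2 × (500/1000) = 14°C.
ISA deviation = 10 − 14 = -4°C.
Density altitude = 500 + 120 × (-4) = 20 ft.

20 ft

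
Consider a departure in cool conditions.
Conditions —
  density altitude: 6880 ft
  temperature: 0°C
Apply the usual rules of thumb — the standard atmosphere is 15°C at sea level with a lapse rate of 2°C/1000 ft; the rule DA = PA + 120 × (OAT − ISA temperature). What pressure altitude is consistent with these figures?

DA = PA + 120 × (OAT − (15 − 2·PA/1000)) = PA + 120·OAT − 1800 + 0.24·PA = 1.24·PA + 120·OAT − 1800.
So 1.24·PA = 6880 − 120 × 0 + 1800 = 8680.
PA = 8680 / 1.24 = 7000 ft.

7000 ft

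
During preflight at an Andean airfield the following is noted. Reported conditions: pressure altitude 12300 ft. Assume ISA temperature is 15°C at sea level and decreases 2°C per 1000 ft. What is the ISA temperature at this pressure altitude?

ISA temperature = 15 − 2 × (12300/1000) = 15 − 24.6 = -9.6°C.

-9.6°C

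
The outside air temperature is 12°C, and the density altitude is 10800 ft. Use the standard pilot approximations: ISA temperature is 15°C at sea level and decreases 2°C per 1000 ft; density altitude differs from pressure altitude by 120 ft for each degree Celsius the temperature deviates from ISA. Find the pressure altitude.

DA = PA + 120 × (OAT − (15 − 2·PA/1000)) = PA + 120·OAT − 1800 + 0.24·PA = 1.24·PA + 120·OAT − 1800.
So 1.24·PA = 10800 − 120 × 12 + 1800 = 11160.
PA = 11160 / 1.24 = 9000 ft.

9000 ft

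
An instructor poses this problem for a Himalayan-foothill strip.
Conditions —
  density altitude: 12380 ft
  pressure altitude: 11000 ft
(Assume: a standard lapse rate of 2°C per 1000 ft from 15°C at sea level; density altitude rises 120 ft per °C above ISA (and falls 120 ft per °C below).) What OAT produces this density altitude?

Density altitude − pressure altitude = 12380 − 11000 = +1380 ft.
At 120 ft/°C that is an ISA deviation of 1380/120 = +11.5°C.
ISA temperature at 11000 ft = 15 − 2 × (11000/1000) = -7°C.
OAT = ISA + deviation = -7 + (+11.5) = 4.5°C.

4.5°C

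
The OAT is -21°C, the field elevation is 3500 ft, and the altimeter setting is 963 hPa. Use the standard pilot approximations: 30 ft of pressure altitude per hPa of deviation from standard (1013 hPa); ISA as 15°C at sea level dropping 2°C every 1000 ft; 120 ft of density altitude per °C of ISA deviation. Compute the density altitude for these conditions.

Pressure altitude = 3500 + (1013 − 963) × 30 = 3500 + (+1500) = 5000 ft.
ISA temperature at 5000 ft = 15 − 2 × (5000/1000) = 5°C.
ISA deviation = -21 − 5 = -26°C.
Density altitude = 5000 + 120 × (-26) = 1880 ft.

1880 ft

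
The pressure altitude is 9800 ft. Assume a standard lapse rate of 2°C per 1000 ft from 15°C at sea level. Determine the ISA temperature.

-4.6°C

ISA temperature = 15 − 2 × (9800/1000) = 15 − 19.6 = -4.6°C.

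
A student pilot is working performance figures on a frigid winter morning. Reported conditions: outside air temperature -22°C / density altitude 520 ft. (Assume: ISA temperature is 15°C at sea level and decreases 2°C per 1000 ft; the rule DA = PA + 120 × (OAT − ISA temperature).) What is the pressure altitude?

4000 ft

DA = PA + 120 × (OAT − (15 − 2·PA/1000)) = PA + 120·OAT − 1800 + 0.24·PA = 1.24·PA + 120·OAT − 1800.
So 1.24·PA = 520 − 120 × (-22) + 1800 = 4960.
PA = 4960 / 1.24 = 4000 ft.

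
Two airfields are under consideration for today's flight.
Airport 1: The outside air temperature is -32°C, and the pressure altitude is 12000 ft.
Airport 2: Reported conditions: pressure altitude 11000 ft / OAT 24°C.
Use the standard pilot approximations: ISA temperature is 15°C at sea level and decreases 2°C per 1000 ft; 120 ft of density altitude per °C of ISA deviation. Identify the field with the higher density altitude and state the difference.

Airport 2 by 5480 ft

Airport 1: ISA temp = -9°C, deviation -23°C, DA = 12000 + 120 × (-23) = 9240 ft.
Airport 2: ISA temp = -7°C, deviation +31°C, DA = 11000 + 120 × 31 = 14720 ft.
Airport 2 is higher by 14720 − 9240 = 5480 ft.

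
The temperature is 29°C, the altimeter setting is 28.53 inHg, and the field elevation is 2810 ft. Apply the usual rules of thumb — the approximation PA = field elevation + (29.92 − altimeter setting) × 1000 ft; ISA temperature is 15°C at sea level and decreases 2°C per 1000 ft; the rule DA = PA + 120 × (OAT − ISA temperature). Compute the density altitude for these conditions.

6888 ft

Pressure altitude = 2810 + (29.92 − 28.53) × 1000 = 2810 + (+1390) = 4200 ft.
ISA temperature at 4200 ft = 15 − 2 × (4200/1000) = 6.6°C.
ISA deviation = 29 − 6.6 = +22.4°C.
Density altitude = 4200 + 120 × (22.4) = 6888 ft.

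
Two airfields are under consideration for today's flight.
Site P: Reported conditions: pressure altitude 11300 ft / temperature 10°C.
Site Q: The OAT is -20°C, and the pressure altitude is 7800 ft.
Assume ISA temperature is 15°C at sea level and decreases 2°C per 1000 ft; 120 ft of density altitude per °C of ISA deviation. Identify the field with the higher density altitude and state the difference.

Site P by 7940 ft

Site P: ISA temp = -7.6°C, deviation +17.6°C, DA = 11300 + 120 × 17.6 = 13412 ft.
Site Q: ISA temp = -0.6°C, deviation -19.4°C, DA = 7800 + 120 × (-19.4) = 5472 ft.
Site P is higher by 13412 − 5472 = 7940 ft.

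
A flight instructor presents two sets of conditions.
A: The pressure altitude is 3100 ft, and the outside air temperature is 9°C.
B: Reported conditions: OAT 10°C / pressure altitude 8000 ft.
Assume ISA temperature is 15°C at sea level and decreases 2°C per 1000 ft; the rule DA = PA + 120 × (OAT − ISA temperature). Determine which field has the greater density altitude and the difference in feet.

A: ISA temp = 8.8°C, deviation +0.2°C, DA = 3100 + 120 × 0.2 = 3124 ft.
B: ISA temp = -1°C, deviation +11°C, DA = 8000 + 120 × 11 = 9320 ft.
B is higher by 9320 − 3124 = 6196 ft.

B by 6196 ft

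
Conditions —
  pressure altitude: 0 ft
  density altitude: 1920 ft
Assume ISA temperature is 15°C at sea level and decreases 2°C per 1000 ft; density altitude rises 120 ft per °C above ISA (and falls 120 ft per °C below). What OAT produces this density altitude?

Density altitude − pressure altitude = 1920 − 0 = +1920 ft.
At 120 ft/°C that is an ISA deviation of 1920/120 = +16°C.
ISA temperature at 0 ft = 15 − 2 × (0/1000) = 15°C.
OAT = ISA + deviation = 15 + (+16) = 31°C.

31°C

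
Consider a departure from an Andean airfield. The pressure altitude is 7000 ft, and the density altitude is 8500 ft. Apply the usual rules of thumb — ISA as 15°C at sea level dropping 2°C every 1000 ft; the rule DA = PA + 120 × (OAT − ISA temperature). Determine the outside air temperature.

Density altitude − pressure altitude = 8500 − 7000 = +1500 ft.
At 120 ft/°C that is an ISA deviation of 1500/120 = +12.5°C.
ISA temperature at 7000 ft = 15 − 2 × (7000/1000) = 1°C.
OAT = ISA + deviation = 1 + (+12.5) = 13.5°C.

13.5°C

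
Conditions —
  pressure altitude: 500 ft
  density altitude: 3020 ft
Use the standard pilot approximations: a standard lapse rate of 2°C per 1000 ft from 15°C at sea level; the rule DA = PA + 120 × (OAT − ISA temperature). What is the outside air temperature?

35°C

Density altitude − pressure altitude = 3020 − 500 = +2520 ft.
At 120 ft/°C that is an ISA deviation of 2520/120 = +21°C.
ISA temperature at 500 ft = 15 − 2 × (500/1000) = 14°C.
OAT = ISA + deviation = 14 + (+21) = 35°C.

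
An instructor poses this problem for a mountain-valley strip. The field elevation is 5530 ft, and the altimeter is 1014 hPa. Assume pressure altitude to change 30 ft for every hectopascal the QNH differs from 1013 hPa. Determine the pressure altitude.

5500 ft

Pressure correction = (1013 − 1014) × 30 = -30 ft.
Pressure altitude = 5530 + (-30) = 5500 ft.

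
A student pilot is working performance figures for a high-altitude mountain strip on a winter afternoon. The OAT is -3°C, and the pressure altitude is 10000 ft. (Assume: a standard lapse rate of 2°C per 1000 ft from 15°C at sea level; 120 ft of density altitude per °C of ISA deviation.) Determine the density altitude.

10240 ft

ISA temperature at 10000 ft = 15 − 2 × (10000/1000) = -5°C.
ISA deviation = -3 − (-5) = +2°C.
Density altitude = 10000 + 120 × (2) = 10000 + (+240) = 10240 ft.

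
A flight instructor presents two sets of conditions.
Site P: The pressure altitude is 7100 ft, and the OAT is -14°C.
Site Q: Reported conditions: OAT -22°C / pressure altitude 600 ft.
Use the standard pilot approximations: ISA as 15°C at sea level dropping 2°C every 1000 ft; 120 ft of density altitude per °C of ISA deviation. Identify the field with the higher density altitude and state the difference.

Site P by 9020 ft

Site P: ISA temp = 0.8°C, deviation -14.8°C, DA = 7100 + 120 × (-14.8) = 5324 ft.
Site Q: ISA temp = 13.8°C, deviation -35.8°C, DA = 600 + 120 × (-35.8) = -3696 ft.
Site P is higher by 5324 − (-3696) = 9020 ft.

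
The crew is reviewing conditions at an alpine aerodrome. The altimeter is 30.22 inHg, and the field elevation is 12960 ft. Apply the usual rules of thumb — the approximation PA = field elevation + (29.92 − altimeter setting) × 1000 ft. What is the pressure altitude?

12660 ft

Pressure correction = (29.92 − 30.22) × 1000 = -300 ft.
Pressure altitude = 12960 + (-300) = 12660 ft.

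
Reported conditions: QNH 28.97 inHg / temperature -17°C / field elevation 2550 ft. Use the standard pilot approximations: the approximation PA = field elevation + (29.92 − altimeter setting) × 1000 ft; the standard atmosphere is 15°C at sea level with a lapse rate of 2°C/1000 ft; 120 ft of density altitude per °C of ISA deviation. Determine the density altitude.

500 ft

Pressure altitude = 2550 + (29.92 − 28.97) × 1000 = 2550 + (+950) = 3500 ft.
ISA temperature at 3500 ft = 15 − 2 × (3500/1000) = 8°C.
ISA deviation = -17 − 8 = -25°C.
Density altitude = 3500 + 120 × (-25) = 500 ft.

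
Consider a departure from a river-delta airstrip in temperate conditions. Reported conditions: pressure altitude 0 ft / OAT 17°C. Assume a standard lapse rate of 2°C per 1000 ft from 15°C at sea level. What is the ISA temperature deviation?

ISA temperature at 0 ft = 15 − 2 × (0/1000) = 15°C.
Deviation = OAT − ISA = 17 − 15 = +2°C.

ISA+2°C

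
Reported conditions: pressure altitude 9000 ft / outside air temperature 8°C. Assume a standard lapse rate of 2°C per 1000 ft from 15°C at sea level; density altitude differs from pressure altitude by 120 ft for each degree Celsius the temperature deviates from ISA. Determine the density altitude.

ISA temperature at 9000 ft = 15 − 2 × (9000/1000) = -3°C.
ISA deviation = 8 − (-3) = +11°C.
Density altitude = 9000 + 120 × (11) = 9000 + (+1320) = 10320 ft.

10320 ft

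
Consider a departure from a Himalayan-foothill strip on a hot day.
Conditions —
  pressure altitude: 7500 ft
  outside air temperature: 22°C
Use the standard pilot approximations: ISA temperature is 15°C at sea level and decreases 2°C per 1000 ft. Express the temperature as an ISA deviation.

ISA temperature at 7500 ft = 15 − 2 × (7500/1000) = 0°C.
Deviation = OAT − ISA = 22 − 0 = +22°C.

ISA+22°C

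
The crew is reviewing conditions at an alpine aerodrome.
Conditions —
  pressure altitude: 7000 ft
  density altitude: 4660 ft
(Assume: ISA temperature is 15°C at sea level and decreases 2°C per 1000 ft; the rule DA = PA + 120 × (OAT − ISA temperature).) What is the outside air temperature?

Density altitude − pressure altitude = 4660 − 7000 = -2340 ft.
At 120 ft/°C that is an ISA deviation of -2340/120 = -19.5°C.
ISA temperature at 7000 ft = 15 − 2 × (7000/1000) = 1°C.
OAT = ISA + deviation = 1 + (-19.5) = -18.5°C.

-18.5°C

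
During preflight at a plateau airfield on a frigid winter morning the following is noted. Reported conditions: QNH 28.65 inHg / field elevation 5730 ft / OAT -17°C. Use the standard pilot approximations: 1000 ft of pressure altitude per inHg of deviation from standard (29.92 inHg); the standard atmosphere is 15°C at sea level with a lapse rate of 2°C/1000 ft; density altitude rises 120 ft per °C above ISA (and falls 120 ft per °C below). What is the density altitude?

Pressure altitude = 5730 + (29.92 − 28.65) × 1000 = 5730 + (+1270) = 7000 ft.
ISA temperature at 7000 ft = 15 − 2 × (7000/1000) = 1°C.
ISA deviation = -17 − 1 = -18°C.
Density altitude = 7000 + 120 × (-18) = 4840 ft.

4840 ft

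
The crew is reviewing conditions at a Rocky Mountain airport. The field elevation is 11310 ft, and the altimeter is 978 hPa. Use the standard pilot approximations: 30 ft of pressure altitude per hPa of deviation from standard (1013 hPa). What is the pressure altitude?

12360 ft

Pressure correction = (1013 − 978) × 30 = +1050 ft.
Pressure altitude = 11310 + (+1050) = 12360 ft.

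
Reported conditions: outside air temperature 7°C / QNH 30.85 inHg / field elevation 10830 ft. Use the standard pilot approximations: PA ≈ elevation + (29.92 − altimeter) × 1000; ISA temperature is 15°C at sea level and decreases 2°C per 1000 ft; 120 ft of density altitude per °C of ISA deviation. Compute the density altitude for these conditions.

11316 ft

Pressure altitude = 10830 + (29.92 − 30.85) × 1000 = 10830 + (-930) = 9900 ft.
ISA temperature at 9900 ft = 15 − 2 × (9900/1000) = -4.8°C.
ISA deviation = 7 − (-4.8) = +11.8°C.
Density altitude = 9900 + 120 × (11.8) = 11316 ft.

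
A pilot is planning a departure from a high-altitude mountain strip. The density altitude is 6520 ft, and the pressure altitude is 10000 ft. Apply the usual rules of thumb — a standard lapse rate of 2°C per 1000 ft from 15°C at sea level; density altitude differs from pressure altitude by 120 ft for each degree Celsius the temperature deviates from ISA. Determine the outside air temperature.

Density altitude − pressure altitude = 6520 − 10000 = -3480 ft.
At 120 ft/°C that is an ISA deviation of -3480/120 = -29°C.
ISA temperature at 10000 ft = 15 − 2 × (10000/1000) = -5°C.
OAT = ISA + deviation = -5 + (-29) = -34°C.

-34°C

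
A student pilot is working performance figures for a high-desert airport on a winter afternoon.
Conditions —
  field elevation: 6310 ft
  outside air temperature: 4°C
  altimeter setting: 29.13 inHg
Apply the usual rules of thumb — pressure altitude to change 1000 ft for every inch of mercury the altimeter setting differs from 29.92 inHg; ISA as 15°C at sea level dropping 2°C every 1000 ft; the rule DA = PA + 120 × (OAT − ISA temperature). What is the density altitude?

Pressure altitude = 6310 + (29.92 − 29.13) × 1000 = 6310 + (+790) = 7100 ft.
ISA temperature at 7100 ft = 15 − 2 × (7100/1000) = 0.8°C.
ISA deviation = 4 − 0.8 = +3.2°C.
Density altitude = 7100 + 120 × (3.2) = 7484 ft.

7484 ft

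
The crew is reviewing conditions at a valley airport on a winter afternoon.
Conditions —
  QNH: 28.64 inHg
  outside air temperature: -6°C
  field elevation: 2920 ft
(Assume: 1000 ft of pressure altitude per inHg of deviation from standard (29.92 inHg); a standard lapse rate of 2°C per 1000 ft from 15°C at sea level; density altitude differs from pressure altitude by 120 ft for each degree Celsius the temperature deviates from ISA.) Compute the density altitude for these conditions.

2688 ft

Pressure altitude = 2920 + (29.92 − 28.64) × 1000 = 2920 + (+1280) = 4200 ft.
ISA temperature at 4200 ft = 15 − 2 × (4200/1000) = 6.6°C.
ISA deviation = -6 − 6.6 = -12.6°C.
Density altitude = 4200 + 120 × (-12.6) = 2688 ft.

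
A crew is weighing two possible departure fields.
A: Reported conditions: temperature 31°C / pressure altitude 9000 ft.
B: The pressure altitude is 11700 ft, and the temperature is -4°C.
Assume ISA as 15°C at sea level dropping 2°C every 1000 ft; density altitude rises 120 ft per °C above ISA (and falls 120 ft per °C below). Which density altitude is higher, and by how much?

A by 852 ft

A: ISA temp = -3°C, deviation +34°C, DA = 9000 + 120 × 34 = 13080 ft.
B: ISA temp = -8.4°C, deviation +4.4°C, DA = 11700 + 120 × 4.4 = 12228 ft.
A is higher by 13080 − 12228 = 852 ft.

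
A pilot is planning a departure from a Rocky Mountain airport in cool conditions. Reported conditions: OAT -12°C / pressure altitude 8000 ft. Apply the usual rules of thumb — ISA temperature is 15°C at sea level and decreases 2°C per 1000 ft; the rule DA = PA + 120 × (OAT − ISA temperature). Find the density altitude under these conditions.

6680 ft

ISA temperature at 8000 ft = 15 − 2 × (8000/1000) = -1°C.
ISA deviation = -12 − (-1) = -11°C.
Density altitude = 8000 + 120 × (-11) = 8000 + (-1320) = 6680 ft.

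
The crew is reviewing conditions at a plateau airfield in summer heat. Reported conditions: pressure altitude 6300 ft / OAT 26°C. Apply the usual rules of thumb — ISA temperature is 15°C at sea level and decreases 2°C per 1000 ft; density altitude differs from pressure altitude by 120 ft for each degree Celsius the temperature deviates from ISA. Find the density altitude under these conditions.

ISA temperature at 6300 ft = 15 − 2 × (6300/1000) = 2.4°C.
ISA deviation = 26 − 2.4 = +23.6°C.
Density altitude = 6300 + 120 × (23.6) = 6300 + (+2832) = 9132 ft.

9132 ft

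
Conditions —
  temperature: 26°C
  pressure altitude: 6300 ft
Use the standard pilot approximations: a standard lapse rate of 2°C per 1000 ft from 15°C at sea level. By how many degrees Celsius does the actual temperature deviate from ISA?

ISA+23.6°C

ISA temperature at 6300 ft = 15 − 2 × (6300/1000) = 2.4°C.
Deviation = OAT − ISA = 26 − 2.4 = +23.6°C.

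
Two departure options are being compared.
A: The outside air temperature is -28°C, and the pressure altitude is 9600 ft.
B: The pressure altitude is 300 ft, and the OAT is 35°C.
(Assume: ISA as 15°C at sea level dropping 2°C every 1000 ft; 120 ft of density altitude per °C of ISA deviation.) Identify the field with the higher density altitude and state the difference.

A: ISA temp = -4.2°C, deviation -23.8°C, DA = 9600 + 120 × (-23.8) = 6744 ft.
B: ISA temp = 14.4°C, deviation +20.6°C, DA = 300 + 120 × 20.6 = 2772 ft.
A is higher by 6744 − 2772 = 3972 ft.

A by 3972 ft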